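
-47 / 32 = -1.47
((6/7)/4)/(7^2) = 3/686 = 0.00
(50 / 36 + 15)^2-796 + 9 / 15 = -853423 / 1620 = -526.80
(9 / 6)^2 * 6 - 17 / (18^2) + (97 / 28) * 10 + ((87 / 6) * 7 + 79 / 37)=12732199 / 83916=151.73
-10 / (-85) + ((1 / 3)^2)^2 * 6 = 88 / 459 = 0.19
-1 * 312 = -312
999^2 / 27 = 36963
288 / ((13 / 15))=4320 / 13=332.31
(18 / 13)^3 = 5832 / 2197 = 2.65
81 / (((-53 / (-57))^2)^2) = 855036081 / 7890481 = 108.36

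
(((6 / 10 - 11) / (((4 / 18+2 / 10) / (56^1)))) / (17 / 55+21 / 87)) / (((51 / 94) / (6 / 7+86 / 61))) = -90562517760 / 8649617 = -10470.12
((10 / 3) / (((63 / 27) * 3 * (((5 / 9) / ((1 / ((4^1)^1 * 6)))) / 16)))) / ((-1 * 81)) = -4 / 567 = -0.01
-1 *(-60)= 60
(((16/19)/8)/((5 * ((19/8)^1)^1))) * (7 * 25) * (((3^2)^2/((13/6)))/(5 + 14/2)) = 22680/4693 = 4.83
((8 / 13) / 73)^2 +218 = 218.00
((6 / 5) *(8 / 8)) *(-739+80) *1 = -3954 / 5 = -790.80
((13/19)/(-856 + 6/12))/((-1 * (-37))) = -0.00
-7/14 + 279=557/2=278.50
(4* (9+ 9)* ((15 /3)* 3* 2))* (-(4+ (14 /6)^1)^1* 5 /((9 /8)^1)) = -60800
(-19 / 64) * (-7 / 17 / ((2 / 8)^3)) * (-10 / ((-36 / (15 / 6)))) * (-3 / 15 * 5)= -3325 / 612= -5.43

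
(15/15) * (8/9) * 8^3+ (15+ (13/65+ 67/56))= 1188199/2520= 471.51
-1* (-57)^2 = -3249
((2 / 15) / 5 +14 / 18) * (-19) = -3439 / 225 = -15.28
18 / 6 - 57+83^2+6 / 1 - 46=6795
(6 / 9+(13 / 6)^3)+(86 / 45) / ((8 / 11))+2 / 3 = 15263 / 1080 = 14.13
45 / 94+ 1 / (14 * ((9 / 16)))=3587 / 5922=0.61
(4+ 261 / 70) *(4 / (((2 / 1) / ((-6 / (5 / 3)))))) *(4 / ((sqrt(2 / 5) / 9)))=-175284 *sqrt(10) / 175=-3167.41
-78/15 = -26/5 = -5.20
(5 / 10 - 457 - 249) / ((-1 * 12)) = 58.79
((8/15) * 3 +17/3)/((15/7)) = 3.39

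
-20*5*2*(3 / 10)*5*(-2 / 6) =100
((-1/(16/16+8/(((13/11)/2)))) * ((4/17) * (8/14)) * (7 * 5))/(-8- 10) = 520/28917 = 0.02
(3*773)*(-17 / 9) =-13141 / 3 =-4380.33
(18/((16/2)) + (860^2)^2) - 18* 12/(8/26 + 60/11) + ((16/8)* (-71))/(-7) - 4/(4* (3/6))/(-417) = 657847329426506813/1202628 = 547008159985.06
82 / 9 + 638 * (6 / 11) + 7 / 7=3223 / 9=358.11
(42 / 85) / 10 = 21 / 425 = 0.05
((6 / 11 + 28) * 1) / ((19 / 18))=5652 / 209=27.04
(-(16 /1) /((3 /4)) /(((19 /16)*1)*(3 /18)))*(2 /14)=-2048 /133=-15.40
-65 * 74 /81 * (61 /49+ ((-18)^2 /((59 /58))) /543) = -4609687550 /42384951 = -108.76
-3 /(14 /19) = -57 /14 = -4.07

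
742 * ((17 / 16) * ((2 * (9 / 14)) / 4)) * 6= 24327 / 16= 1520.44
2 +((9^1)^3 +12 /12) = 732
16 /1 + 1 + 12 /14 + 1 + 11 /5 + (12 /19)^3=5115563 /240065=21.31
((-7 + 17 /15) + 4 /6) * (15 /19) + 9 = 4.89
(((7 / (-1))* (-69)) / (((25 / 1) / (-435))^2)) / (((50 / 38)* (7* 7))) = 9922959 / 4375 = 2268.10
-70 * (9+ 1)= -700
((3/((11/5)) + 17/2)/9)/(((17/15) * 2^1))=1085/2244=0.48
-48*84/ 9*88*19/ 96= -23408/ 3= -7802.67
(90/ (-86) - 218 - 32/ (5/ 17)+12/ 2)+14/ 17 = -1173339/ 3655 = -321.02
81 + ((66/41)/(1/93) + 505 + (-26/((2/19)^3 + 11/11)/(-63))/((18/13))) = 117493744607/159637149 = 736.01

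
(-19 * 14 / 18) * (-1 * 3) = 44.33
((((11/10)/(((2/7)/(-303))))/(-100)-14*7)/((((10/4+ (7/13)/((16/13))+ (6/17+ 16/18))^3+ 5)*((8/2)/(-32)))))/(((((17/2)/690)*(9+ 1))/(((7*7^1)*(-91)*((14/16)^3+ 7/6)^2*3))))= -29690070277108826031993/9154110826808000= -3243359.28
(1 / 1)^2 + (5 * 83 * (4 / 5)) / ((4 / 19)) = 1578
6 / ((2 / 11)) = 33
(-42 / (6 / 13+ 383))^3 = -162771336 / 123878371625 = -0.00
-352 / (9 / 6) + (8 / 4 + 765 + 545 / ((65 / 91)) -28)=3802 / 3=1267.33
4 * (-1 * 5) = -20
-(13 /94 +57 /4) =-2705 /188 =-14.39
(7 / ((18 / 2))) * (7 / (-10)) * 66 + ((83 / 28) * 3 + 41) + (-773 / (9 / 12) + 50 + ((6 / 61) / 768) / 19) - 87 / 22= -55439846687 / 57115520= -970.66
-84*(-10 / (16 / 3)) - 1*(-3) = 321 / 2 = 160.50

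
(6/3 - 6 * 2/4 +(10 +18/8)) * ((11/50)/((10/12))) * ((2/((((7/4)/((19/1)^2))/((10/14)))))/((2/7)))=107217/35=3063.34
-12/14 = -6/7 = -0.86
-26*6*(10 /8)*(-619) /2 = 120705 /2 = 60352.50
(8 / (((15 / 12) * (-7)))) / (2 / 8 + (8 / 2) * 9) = -128 / 5075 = -0.03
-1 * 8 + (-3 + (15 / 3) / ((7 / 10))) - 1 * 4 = -7.86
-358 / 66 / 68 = -179 / 2244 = -0.08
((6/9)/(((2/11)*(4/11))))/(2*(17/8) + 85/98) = 5929/3009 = 1.97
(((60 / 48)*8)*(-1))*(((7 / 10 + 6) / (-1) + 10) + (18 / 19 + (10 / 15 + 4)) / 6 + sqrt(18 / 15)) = -7243 / 171 - 2*sqrt(30) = -53.31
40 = 40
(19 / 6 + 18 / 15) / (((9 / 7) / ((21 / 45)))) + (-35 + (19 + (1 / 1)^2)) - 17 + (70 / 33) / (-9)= -1365491 / 44550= -30.65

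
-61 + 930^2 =864839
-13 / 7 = -1.86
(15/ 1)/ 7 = 15/ 7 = 2.14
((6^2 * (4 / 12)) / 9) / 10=0.13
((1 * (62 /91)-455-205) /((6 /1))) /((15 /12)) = -119996 /1365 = -87.91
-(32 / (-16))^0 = -1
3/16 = 0.19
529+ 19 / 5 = 2664 / 5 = 532.80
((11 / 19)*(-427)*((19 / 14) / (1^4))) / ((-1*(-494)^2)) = 671 / 488072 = 0.00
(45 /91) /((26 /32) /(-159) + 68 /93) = 1182960 /1736917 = 0.68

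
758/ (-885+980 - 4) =758/ 91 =8.33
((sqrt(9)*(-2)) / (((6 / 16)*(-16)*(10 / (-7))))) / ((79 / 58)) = -203 / 395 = -0.51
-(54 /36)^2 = -9 /4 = -2.25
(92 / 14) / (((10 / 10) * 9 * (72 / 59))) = 1357 / 2268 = 0.60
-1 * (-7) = 7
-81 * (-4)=324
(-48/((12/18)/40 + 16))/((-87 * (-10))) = -96/27869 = -0.00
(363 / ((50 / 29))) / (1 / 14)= 73689 / 25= 2947.56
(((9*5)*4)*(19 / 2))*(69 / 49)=117990 / 49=2407.96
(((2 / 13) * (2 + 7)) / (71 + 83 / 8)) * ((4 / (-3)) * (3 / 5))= -192 / 14105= -0.01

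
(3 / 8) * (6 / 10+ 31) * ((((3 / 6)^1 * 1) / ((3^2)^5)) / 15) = 79 / 11809800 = 0.00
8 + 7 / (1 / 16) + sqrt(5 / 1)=sqrt(5) + 120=122.24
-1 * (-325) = 325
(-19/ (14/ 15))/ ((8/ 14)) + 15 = -165/ 8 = -20.62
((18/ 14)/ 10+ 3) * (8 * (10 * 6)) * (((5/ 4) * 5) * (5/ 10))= 4692.86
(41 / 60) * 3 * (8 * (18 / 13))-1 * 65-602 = -41879 / 65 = -644.29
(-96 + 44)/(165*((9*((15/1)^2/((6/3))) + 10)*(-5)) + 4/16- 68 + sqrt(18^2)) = 16/259573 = 0.00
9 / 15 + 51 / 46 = 393 / 230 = 1.71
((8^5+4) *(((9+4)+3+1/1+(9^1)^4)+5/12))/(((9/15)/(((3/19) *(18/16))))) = 9701454195/152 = 63825356.55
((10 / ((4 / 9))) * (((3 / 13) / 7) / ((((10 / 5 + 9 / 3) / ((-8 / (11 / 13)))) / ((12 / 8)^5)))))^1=-6561 / 616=-10.65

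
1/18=0.06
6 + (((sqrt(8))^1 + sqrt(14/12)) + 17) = sqrt(42)/6 + 2 * sqrt(2) + 23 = 26.91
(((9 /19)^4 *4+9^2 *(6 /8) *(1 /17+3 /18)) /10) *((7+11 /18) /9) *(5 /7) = 416678239 /496262368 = 0.84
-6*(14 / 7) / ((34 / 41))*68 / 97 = -10.14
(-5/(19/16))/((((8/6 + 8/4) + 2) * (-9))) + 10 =10.09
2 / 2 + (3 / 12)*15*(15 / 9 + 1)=11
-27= -27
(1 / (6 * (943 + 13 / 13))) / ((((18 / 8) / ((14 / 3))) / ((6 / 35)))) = 1 / 15930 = 0.00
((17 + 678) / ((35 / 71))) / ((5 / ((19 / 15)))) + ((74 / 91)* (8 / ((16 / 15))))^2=244927388 / 621075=394.36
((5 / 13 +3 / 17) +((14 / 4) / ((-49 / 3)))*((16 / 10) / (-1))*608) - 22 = 1446586 / 7735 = 187.02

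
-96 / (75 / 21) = -672 / 25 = -26.88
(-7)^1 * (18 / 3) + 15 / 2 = -69 / 2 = -34.50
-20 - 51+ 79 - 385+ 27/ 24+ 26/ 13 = -2991/ 8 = -373.88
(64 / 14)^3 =32768 / 343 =95.53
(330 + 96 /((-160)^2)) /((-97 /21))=-5544063 /77600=-71.44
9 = 9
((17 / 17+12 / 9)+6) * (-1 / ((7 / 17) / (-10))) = 4250 / 21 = 202.38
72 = 72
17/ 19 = 0.89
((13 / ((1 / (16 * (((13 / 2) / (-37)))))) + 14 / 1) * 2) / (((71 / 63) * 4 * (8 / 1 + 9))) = -26271 / 44659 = -0.59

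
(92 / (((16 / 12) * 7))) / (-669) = -23 / 1561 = -0.01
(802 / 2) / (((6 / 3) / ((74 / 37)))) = 401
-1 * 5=-5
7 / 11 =0.64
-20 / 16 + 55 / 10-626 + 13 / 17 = -42227 / 68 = -620.99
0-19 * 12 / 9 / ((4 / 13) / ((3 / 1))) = -247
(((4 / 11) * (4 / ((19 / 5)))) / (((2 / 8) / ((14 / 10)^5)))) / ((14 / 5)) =76832 / 26125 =2.94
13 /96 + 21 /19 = 2263 /1824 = 1.24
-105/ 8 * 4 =-105/ 2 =-52.50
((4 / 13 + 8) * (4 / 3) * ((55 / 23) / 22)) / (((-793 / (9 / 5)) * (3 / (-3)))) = 648 / 237107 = 0.00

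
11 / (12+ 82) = 11 / 94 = 0.12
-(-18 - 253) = 271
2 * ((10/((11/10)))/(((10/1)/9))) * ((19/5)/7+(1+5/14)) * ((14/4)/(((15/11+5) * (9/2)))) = 19/5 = 3.80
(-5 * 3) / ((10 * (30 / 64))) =-3.20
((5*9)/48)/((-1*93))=-5/496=-0.01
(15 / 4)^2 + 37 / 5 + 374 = 31637 / 80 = 395.46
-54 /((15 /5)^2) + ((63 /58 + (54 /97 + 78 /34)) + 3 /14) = -618843 /334747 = -1.85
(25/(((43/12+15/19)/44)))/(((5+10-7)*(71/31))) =971850/70787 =13.73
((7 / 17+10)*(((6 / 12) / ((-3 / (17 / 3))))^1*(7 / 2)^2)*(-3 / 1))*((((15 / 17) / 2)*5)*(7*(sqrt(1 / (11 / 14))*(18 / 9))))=1517775*sqrt(154) / 1496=12590.30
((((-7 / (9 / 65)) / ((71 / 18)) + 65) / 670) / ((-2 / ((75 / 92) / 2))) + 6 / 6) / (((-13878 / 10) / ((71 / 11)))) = -17227885 / 3763935648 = -0.00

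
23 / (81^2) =23 / 6561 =0.00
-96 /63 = -32 /21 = -1.52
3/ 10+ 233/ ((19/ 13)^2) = 394853/ 3610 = 109.38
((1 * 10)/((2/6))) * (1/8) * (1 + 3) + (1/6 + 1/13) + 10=1969/78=25.24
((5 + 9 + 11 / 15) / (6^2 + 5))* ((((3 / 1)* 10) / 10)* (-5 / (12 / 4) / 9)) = -221 / 1107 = -0.20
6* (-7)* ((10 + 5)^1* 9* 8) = -45360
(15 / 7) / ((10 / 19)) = 57 / 14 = 4.07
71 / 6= 11.83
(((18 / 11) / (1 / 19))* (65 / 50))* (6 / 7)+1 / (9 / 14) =125432 / 3465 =36.20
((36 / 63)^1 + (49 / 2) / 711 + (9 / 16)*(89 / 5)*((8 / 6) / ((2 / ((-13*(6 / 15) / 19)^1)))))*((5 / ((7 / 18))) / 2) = -11545717 / 1470980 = -7.85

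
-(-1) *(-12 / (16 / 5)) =-15 / 4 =-3.75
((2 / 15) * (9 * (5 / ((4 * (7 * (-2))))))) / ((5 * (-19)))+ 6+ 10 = 42563 / 2660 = 16.00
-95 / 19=-5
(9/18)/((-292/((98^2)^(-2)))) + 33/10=888793958971/269331502720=3.30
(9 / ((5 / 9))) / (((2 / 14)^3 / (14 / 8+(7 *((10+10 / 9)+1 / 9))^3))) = 96971455945 / 36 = 2693651554.03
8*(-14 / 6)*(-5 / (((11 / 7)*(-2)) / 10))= -9800 / 33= -296.97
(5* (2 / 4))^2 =25 / 4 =6.25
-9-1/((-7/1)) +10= 1.14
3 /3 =1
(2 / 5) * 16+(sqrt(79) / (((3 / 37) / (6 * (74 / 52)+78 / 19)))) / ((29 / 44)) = 32 / 5+1694748 * sqrt(79) / 7163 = 2109.32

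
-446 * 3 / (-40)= 669 / 20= 33.45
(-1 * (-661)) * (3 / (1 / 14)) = 27762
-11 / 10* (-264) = 1452 / 5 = 290.40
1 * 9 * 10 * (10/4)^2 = 1125/2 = 562.50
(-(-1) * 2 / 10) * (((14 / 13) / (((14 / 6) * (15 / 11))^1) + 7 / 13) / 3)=19 / 325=0.06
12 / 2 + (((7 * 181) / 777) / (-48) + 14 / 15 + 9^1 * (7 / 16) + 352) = 4832987 / 13320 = 362.84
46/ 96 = 0.48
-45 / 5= -9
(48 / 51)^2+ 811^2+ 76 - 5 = 190102144 / 289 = 657792.89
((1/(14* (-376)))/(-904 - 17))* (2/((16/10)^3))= 125/1241124864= 0.00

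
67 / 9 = 7.44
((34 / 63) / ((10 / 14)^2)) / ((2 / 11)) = 5.82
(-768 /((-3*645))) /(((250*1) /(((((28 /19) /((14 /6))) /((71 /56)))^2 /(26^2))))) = 4816896 /8265308666875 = 0.00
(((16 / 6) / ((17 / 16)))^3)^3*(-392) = -3615561838447072116736 / 2334165173090451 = -1548974.29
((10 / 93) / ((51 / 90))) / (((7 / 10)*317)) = 1000 / 1169413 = 0.00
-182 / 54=-91 / 27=-3.37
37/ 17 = 2.18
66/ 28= 33/ 14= 2.36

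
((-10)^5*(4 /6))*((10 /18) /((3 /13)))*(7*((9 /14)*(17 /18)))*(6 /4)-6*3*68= -27658048 /27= -1024372.15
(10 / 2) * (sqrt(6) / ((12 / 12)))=5 * sqrt(6)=12.25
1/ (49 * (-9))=-1/ 441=-0.00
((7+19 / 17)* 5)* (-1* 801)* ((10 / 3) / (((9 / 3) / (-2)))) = 1228200 / 17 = 72247.06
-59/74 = -0.80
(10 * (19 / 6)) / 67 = 95 / 201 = 0.47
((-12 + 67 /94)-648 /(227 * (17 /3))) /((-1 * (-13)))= -0.91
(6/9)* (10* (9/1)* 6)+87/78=361.12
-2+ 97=95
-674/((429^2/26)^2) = -2696/200420649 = -0.00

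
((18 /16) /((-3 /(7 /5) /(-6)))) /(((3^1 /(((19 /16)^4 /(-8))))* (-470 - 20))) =390963 /734003200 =0.00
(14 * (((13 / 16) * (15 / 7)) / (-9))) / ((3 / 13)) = -845 / 72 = -11.74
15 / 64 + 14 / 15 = 1121 / 960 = 1.17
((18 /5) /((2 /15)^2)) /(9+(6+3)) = 45 /4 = 11.25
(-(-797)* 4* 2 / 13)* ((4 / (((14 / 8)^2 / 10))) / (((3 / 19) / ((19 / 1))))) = 1473111040 / 1911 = 770858.73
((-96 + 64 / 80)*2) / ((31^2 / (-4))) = 0.79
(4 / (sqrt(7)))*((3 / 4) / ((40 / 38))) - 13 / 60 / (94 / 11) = -143 / 5640 + 57*sqrt(7) / 140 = 1.05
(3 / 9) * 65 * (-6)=-130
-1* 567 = -567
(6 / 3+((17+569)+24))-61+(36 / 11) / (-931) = 5642755 / 10241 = 551.00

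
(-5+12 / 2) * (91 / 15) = 91 / 15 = 6.07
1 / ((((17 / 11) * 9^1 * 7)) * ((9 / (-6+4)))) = -22 / 9639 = -0.00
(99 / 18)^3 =1331 / 8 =166.38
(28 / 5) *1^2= 28 / 5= 5.60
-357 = -357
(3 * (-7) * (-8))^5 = 133827821568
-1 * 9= -9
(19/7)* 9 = 24.43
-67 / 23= -2.91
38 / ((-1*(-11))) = 38 / 11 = 3.45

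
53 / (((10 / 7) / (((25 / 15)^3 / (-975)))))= -371 / 2106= -0.18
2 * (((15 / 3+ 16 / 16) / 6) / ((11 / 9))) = 18 / 11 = 1.64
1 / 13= 0.08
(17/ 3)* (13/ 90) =221/ 270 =0.82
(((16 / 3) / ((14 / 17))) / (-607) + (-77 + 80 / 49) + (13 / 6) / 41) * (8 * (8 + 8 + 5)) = -12654.63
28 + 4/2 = 30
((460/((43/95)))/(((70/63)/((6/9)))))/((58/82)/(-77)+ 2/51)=844320708/41581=20305.44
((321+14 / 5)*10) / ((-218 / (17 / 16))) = -15.78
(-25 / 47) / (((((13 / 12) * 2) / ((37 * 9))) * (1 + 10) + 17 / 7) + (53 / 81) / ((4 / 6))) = -174825 / 1144309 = -0.15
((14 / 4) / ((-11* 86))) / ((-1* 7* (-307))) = -1 / 580844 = -0.00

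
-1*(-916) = 916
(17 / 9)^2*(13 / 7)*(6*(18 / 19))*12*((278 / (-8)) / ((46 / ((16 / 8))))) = -2088892 / 3059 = -682.87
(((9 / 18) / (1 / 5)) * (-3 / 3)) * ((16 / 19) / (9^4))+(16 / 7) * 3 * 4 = 23934248 / 872613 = 27.43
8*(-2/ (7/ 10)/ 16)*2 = -20/ 7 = -2.86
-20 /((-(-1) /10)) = -200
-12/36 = -1/3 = -0.33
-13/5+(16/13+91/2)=5737/130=44.13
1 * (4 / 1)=4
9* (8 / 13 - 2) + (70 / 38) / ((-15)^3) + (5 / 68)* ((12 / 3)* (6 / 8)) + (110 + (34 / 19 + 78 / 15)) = 1187559247 / 11337300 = 104.75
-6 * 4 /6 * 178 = -712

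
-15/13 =-1.15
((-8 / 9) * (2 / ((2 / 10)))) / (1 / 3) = -80 / 3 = -26.67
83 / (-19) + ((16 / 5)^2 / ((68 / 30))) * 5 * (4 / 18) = 631 / 969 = 0.65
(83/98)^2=0.72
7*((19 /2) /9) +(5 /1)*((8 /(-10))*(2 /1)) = -0.61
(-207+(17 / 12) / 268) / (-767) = 665695 / 2466672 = 0.27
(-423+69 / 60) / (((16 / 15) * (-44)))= 2301 / 256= 8.99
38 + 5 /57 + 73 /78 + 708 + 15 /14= 3880369 /5187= 748.10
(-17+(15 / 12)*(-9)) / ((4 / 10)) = -565 / 8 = -70.62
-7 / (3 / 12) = -28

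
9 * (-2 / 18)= -1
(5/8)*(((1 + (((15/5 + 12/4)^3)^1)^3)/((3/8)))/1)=50388485/3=16796161.67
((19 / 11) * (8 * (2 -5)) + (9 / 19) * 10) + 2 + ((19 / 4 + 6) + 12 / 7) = -130227 / 5852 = -22.25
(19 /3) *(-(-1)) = 19 /3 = 6.33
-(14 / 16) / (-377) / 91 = 1 / 39208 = 0.00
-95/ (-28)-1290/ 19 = -34315/ 532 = -64.50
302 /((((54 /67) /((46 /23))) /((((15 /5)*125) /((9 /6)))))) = 5058500 /27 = 187351.85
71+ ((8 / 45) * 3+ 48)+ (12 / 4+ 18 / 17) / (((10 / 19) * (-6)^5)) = 52670731 / 440640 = 119.53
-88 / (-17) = 88 / 17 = 5.18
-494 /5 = -98.80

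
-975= -975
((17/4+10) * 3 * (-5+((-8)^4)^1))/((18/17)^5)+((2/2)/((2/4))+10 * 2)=110382540529/839808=131437.83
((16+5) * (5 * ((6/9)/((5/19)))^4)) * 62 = 904949024/3375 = 268133.04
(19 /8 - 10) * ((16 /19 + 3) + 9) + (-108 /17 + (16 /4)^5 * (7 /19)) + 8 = 280.99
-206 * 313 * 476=-30691528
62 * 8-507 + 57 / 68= -691 / 68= -10.16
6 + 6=12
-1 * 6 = -6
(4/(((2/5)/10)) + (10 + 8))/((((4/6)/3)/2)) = 1062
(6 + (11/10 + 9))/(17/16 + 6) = 2.28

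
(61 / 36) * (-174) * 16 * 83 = -1174616 / 3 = -391538.67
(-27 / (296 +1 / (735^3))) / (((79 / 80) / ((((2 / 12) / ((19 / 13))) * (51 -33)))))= -33448787190000 / 176414557852501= -0.19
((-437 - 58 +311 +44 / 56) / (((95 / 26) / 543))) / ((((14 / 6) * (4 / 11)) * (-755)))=6289569 / 147980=42.50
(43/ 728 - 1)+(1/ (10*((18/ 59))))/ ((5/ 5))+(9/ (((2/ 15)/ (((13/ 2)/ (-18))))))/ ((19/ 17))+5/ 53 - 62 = -1390962137/ 16494660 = -84.33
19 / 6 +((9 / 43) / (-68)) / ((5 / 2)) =34709 / 10965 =3.17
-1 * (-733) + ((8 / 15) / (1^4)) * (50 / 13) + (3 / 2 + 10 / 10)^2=115643 / 156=741.30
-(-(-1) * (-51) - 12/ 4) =54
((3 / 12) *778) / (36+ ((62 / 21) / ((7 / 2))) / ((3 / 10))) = 441 / 88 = 5.01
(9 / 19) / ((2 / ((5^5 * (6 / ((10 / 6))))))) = 50625 / 19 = 2664.47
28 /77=4 /11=0.36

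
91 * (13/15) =1183/15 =78.87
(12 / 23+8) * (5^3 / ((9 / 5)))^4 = 29907226562500 / 150903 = 198188416.15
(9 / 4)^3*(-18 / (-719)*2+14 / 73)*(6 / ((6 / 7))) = 32388741 / 1679584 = 19.28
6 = 6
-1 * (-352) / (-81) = -352 / 81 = -4.35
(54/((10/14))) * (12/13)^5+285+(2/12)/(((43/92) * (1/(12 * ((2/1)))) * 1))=27478673023/79827995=344.22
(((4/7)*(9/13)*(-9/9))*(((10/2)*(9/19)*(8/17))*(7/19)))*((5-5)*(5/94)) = 0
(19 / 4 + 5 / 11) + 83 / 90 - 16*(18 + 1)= -589789 / 1980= -297.87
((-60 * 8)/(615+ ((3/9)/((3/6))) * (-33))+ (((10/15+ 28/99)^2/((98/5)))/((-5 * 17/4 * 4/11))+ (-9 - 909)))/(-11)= 404394893236/4841390169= 83.53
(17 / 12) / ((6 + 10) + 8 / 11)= 187 / 2208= 0.08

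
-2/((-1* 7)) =2/7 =0.29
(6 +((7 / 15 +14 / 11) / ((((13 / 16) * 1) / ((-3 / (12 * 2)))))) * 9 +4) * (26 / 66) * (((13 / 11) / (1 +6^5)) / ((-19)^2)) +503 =28193993905879 / 56051677605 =503.00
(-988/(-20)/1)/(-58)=-247/290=-0.85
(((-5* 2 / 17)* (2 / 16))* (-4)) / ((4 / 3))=0.22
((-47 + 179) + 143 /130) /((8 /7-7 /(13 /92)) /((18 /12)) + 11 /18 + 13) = -1090089 /152765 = -7.14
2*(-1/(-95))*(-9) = -18/95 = -0.19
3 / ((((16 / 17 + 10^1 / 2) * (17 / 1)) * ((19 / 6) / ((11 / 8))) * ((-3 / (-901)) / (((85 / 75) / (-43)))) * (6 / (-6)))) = 168487 / 1650340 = 0.10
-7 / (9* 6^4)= -0.00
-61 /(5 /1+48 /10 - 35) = 305 /126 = 2.42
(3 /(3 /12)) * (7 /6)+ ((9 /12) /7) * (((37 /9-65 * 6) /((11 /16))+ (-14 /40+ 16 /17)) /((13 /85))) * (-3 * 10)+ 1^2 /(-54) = 2550907855 /216216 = 11797.96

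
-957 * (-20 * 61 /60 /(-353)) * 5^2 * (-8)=3891800 /353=11024.93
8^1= 8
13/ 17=0.76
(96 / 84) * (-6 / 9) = -16 / 21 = -0.76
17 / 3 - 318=-937 / 3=-312.33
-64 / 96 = -2 / 3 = -0.67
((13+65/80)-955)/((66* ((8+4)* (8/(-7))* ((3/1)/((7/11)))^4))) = 23008783/10929447936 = 0.00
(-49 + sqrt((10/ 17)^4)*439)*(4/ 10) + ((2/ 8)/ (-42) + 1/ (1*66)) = 109939909/ 2670360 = 41.17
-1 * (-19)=19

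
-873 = -873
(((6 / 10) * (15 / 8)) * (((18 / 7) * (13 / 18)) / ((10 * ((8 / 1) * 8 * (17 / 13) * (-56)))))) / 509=-1521 / 17366917120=-0.00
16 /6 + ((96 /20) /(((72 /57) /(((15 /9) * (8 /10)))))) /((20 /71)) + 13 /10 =3293 /150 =21.95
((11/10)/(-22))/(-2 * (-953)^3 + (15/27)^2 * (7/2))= -81/2804295095230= -0.00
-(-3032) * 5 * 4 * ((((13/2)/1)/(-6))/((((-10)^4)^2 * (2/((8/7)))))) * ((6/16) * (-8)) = 4927/4375000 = 0.00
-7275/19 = -382.89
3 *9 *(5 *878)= 118530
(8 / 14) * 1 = 4 / 7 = 0.57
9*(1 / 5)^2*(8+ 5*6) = 342 / 25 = 13.68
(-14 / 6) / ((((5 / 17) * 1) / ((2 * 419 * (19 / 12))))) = -947359 / 90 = -10526.21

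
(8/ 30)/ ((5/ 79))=316/ 75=4.21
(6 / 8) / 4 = 3 / 16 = 0.19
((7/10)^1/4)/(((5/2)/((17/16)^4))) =0.09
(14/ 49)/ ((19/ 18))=36/ 133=0.27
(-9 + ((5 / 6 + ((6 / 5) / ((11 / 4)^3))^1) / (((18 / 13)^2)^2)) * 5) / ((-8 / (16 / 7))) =6528873205 / 2934184176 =2.23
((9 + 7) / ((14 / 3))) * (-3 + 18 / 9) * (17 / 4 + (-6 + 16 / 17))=330 / 119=2.77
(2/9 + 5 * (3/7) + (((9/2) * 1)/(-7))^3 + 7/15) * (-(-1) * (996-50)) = 2427.51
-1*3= -3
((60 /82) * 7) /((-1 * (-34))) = 105 /697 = 0.15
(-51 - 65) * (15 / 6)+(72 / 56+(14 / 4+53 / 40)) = -79489 / 280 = -283.89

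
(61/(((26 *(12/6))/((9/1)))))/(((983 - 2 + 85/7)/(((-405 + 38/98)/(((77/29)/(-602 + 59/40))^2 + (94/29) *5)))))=-0.27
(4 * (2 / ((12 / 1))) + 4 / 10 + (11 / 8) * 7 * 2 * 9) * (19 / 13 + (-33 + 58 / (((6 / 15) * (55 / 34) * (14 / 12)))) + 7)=109495271 / 12012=9115.49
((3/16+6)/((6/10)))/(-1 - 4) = -33/16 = -2.06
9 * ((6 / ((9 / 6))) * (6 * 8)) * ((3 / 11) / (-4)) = -117.82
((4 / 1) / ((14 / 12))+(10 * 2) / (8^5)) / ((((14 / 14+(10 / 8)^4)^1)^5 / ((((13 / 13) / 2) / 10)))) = 6598244171776 / 18575802562394035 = 0.00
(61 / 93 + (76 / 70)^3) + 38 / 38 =11705846 / 3987375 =2.94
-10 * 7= -70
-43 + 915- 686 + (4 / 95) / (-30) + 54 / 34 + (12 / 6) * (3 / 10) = 4558826 / 24225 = 188.19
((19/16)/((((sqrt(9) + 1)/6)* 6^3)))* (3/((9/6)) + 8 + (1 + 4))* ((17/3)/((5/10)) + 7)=5225/2304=2.27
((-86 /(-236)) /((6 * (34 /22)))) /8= 473 /96288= 0.00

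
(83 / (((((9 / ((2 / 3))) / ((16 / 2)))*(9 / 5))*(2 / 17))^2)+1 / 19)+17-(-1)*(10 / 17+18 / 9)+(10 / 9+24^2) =23778228838 / 19072827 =1246.71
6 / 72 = 1 / 12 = 0.08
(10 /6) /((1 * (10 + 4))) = 5 /42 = 0.12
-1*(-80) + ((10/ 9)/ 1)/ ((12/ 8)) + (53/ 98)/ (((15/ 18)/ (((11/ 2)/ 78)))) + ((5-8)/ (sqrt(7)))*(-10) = 30*sqrt(7)/ 7 + 27788941/ 343980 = 92.13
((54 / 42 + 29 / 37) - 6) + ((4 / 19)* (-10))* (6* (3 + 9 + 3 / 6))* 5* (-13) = 50485658 / 4921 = 10259.23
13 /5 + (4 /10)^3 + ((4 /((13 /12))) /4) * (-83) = -120171 /1625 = -73.95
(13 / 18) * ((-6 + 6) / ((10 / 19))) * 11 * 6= 0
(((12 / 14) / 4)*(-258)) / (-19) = 387 / 133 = 2.91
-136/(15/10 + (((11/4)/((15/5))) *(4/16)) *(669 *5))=-0.18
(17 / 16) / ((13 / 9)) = 0.74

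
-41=-41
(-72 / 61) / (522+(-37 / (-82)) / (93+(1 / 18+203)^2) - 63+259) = -4940598933 / 3005393824420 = -0.00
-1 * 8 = -8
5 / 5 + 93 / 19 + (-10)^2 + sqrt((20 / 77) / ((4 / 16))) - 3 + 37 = 4*sqrt(385) / 77 + 2658 / 19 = 140.91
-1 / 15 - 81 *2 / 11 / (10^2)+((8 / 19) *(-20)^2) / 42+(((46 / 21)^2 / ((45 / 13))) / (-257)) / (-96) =485572621141 / 127912138200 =3.80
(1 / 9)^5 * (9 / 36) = 1 / 236196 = 0.00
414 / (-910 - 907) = -18 / 79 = -0.23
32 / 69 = 0.46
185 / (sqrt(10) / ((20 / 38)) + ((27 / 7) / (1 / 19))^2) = 66083850 / 1918499609 -444185 * sqrt(10) / 36451492571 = 0.03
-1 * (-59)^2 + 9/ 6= -6959/ 2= -3479.50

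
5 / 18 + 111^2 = 221783 / 18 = 12321.28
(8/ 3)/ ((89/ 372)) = 992/ 89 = 11.15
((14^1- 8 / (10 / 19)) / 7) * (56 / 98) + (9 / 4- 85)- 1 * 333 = -407531 / 980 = -415.85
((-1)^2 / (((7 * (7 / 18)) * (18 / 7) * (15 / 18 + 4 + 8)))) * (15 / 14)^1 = 45 / 3773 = 0.01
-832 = -832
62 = 62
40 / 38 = 20 / 19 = 1.05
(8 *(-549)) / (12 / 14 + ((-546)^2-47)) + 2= 1.99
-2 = -2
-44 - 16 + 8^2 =4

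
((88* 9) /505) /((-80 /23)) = -2277 /5050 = -0.45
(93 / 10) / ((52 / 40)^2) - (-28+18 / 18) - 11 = 21.50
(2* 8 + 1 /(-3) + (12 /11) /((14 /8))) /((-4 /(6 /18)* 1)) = -3763 /2772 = -1.36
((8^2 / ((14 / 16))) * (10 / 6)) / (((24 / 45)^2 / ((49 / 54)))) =3500 / 9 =388.89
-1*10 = -10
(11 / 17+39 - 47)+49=708 / 17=41.65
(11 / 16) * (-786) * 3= -12969 / 8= -1621.12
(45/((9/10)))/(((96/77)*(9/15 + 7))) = 9625/1824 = 5.28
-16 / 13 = -1.23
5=5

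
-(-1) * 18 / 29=18 / 29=0.62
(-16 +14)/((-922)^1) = 1/461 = 0.00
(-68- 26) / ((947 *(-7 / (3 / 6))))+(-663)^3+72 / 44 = -291434245.36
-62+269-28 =179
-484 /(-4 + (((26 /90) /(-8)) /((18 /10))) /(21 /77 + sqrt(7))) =120.79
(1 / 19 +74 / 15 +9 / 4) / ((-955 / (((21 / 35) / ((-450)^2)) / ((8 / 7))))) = -0.00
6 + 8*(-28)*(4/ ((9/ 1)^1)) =-93.56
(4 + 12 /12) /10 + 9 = 19 /2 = 9.50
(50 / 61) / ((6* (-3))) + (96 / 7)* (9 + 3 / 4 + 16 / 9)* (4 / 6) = 44985 / 427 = 105.35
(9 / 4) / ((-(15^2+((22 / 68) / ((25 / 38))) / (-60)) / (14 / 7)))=-114750 / 5737291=-0.02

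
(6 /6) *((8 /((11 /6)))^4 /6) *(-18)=-15925248 /14641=-1087.72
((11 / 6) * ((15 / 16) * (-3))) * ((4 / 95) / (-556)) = 33 / 84512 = 0.00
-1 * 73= -73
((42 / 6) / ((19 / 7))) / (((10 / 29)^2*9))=41209 / 17100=2.41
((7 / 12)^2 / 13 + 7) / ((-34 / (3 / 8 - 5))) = 486661 / 509184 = 0.96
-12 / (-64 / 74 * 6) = 37 / 16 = 2.31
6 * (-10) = -60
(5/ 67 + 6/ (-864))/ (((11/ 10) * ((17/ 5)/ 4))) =0.07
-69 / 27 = -23 / 9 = -2.56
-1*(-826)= 826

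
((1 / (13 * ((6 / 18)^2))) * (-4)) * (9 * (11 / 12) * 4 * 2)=-2376 / 13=-182.77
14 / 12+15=97 / 6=16.17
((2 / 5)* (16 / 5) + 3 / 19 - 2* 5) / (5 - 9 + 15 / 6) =8134 / 1425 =5.71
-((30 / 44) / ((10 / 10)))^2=-225 / 484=-0.46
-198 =-198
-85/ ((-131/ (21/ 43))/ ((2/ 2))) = 1785/ 5633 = 0.32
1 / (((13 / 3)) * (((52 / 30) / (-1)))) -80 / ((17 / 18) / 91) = -44292285 / 5746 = -7708.37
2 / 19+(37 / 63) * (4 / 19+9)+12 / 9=1171 / 171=6.85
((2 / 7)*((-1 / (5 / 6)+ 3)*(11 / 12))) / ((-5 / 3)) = -99 / 350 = -0.28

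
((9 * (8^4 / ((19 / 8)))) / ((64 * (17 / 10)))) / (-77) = -46080 / 24871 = -1.85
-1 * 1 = -1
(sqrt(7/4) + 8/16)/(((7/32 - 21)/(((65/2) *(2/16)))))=-0.36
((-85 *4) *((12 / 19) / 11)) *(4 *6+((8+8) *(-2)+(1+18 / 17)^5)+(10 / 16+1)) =-10432868790 / 17455889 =-597.67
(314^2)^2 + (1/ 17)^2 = 2809418481425/ 289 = 9721171216.00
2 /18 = 0.11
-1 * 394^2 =-155236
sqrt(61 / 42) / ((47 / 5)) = 5*sqrt(2562) / 1974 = 0.13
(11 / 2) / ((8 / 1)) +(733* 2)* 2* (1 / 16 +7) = 331327 / 16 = 20707.94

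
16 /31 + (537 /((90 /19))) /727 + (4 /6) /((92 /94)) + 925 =4801761211 /5183510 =926.35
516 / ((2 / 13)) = 3354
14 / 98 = 1 / 7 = 0.14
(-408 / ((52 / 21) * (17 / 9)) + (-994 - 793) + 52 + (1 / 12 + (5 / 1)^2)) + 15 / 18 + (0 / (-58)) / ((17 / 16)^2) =-280225 / 156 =-1796.31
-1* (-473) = 473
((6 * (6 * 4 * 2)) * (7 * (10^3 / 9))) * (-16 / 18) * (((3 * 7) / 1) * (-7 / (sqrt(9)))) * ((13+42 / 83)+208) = 1614350080000 / 747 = 2161111218.21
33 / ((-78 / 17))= -187 / 26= -7.19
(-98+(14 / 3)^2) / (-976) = 343 / 4392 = 0.08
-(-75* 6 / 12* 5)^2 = -35156.25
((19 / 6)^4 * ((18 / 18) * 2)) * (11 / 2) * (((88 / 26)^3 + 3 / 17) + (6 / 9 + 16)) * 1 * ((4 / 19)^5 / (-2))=-2193525664 / 172440333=-12.72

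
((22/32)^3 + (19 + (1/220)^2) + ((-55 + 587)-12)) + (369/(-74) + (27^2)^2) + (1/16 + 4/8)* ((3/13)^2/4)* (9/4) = 41215945679500343/77477171200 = 531975.36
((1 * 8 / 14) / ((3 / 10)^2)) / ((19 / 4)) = 1600 / 1197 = 1.34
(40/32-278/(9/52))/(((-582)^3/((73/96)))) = 4217867/681306743808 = 0.00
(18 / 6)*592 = 1776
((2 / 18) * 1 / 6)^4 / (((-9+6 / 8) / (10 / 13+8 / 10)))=-17 / 759960630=-0.00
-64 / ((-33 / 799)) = 51136 / 33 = 1549.58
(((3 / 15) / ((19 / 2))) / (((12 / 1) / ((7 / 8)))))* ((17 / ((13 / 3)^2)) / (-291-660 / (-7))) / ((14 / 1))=-7 / 13871520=-0.00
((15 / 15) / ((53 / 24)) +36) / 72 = 161 / 318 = 0.51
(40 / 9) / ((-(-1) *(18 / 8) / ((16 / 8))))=320 / 81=3.95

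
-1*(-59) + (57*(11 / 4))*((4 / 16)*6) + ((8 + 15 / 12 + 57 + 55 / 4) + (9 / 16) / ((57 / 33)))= 113833 / 304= 374.45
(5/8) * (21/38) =105/304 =0.35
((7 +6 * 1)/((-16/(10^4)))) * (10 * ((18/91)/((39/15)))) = -562500/91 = -6181.32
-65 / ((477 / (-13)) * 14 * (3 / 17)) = 14365 / 20034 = 0.72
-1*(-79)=79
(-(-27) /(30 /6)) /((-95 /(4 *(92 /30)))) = -1656 /2375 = -0.70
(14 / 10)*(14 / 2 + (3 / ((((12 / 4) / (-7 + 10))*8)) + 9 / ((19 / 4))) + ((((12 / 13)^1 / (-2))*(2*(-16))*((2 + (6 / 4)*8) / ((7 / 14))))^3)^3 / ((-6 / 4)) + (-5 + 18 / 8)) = -532125051208716700663194399882966175 / 1611883904696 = -330126164581980272764195.40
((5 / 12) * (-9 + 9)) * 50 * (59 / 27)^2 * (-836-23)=0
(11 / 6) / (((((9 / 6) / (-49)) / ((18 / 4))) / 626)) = -168707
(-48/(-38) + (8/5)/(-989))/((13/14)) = 1.36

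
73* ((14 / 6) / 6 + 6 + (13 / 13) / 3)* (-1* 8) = -35332 / 9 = -3925.78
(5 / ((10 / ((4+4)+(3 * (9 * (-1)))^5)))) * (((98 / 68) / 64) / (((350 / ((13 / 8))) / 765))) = -11751748281 / 20480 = -573815.83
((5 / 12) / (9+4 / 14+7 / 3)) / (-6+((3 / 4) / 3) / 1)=-35 / 5612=-0.01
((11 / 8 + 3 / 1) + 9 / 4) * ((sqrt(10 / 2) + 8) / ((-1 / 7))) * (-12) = 1113 * sqrt(5) / 2 + 4452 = 5696.37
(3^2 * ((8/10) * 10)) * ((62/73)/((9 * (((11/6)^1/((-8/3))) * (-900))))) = 1984/180675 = 0.01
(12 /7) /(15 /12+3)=48 /119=0.40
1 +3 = 4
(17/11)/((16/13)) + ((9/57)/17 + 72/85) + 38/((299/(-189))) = -1861915103/84987760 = -21.91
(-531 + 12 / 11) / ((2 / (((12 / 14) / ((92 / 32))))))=-78.99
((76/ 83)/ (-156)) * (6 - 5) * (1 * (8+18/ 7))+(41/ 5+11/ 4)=4934201/ 453180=10.89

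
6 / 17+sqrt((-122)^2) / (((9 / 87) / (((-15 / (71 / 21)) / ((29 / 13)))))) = -2830584 / 1207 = -2345.14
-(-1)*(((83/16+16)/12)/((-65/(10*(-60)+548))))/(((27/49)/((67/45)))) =370979/97200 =3.82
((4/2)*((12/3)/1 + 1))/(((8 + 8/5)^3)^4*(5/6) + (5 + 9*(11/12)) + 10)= 0.00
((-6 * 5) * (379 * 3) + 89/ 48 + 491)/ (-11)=146693/ 48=3056.10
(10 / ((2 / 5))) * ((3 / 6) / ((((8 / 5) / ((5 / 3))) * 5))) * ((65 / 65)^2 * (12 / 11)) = 125 / 44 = 2.84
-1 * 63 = -63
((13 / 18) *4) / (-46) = -0.06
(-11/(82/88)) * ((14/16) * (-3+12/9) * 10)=21175/123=172.15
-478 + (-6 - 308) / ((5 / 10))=-1106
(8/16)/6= 1/12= 0.08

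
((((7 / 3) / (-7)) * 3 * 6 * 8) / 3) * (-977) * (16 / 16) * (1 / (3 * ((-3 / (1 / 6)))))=-7816 / 27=-289.48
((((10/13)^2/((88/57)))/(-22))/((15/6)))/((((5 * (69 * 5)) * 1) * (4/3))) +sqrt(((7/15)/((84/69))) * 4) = -57/18813080 +sqrt(345)/15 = 1.24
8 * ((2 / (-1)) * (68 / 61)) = -1088 / 61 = -17.84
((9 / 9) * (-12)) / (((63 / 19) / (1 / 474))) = -38 / 4977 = -0.01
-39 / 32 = -1.22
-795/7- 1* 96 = -1467/7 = -209.57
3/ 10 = 0.30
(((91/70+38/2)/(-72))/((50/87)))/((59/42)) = -41209/118000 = -0.35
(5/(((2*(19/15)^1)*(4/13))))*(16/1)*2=3900/19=205.26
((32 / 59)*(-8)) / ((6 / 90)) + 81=15.92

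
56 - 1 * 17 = 39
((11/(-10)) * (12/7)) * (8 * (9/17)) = -7.99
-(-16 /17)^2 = -256 /289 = -0.89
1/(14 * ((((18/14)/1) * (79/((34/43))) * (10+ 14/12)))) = 34/682797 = 0.00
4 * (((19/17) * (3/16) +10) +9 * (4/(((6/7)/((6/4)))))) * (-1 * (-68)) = 19913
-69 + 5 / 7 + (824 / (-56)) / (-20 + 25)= -2493 / 35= -71.23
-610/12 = -305/6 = -50.83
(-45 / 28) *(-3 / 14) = 135 / 392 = 0.34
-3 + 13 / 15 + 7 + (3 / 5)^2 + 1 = 467 / 75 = 6.23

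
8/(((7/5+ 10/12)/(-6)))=-1440/67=-21.49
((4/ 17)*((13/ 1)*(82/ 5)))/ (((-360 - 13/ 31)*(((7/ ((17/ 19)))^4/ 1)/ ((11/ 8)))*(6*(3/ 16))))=-7143619912/ 157321789007985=-0.00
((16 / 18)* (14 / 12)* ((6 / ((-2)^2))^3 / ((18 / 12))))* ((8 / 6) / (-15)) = -28 / 135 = -0.21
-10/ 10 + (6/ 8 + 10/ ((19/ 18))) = 701/ 76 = 9.22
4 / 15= 0.27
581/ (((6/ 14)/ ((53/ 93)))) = 215551/ 279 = 772.58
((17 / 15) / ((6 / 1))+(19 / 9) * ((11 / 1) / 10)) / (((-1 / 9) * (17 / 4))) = -452 / 85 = -5.32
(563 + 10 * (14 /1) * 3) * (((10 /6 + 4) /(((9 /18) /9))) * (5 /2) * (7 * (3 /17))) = 309645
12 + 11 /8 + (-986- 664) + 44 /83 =-1086367 /664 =-1636.09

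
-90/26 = -45/13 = -3.46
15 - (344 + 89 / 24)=-7985 / 24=-332.71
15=15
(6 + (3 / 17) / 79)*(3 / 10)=24183 / 13430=1.80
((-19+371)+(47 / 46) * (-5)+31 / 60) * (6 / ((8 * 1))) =479423 / 1840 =260.56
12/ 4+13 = 16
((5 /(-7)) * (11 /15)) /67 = -11 /1407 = -0.01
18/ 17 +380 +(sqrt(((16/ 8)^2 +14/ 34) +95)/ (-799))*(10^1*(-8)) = 1040*sqrt(170)/ 13583 +6478/ 17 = 382.06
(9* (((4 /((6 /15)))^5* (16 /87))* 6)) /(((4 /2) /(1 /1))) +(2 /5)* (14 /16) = 288000203 /580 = 496552.07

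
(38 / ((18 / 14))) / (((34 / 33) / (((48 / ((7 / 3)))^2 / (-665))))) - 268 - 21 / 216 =-85871299 / 299880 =-286.35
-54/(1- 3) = 27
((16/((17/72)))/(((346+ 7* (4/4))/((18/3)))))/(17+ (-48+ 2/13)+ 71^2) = 22464/97714283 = 0.00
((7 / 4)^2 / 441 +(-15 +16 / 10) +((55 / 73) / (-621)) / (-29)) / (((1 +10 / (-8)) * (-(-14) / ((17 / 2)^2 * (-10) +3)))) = -2026943078621 / 736207920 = -2753.22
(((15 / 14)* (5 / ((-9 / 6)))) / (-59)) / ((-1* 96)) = -0.00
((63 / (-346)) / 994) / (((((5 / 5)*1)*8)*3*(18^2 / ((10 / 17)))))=-5 / 360825408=-0.00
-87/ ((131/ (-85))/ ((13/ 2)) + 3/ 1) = -96135/ 3053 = -31.49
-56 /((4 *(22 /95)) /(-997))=663005 /11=60273.18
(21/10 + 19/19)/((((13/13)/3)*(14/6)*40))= 279/2800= 0.10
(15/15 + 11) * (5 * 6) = 360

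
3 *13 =39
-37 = -37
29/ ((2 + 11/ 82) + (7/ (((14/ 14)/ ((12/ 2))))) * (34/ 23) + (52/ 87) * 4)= 4758378/ 10929815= 0.44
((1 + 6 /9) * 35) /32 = 175 /96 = 1.82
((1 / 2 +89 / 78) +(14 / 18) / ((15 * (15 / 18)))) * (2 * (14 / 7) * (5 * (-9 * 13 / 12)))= -4982 / 15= -332.13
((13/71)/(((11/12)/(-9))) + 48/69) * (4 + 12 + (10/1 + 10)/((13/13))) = -39.67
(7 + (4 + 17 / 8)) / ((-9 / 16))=-23.33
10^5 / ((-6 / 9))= -150000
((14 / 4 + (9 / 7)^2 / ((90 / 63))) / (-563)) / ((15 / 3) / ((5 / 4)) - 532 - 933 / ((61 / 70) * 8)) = 39772 / 3182101335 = 0.00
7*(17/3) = 119/3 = 39.67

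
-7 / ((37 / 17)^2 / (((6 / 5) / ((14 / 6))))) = -5202 / 6845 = -0.76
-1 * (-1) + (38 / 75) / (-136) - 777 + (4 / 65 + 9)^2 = -598065727 / 861900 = -693.89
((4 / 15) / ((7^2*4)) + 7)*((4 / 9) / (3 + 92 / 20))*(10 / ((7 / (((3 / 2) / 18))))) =25730 / 527877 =0.05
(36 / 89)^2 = 1296 / 7921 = 0.16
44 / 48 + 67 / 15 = 323 / 60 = 5.38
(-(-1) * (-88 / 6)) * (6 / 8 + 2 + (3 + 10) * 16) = -3091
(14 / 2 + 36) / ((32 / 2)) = 43 / 16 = 2.69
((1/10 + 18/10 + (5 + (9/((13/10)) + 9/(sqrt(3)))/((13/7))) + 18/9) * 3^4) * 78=97459.82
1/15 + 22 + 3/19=6334/285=22.22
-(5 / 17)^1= -5 / 17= -0.29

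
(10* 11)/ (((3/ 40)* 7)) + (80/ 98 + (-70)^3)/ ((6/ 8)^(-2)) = -28330945/ 147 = -192727.52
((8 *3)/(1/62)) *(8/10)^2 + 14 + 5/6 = 145073/150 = 967.15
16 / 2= 8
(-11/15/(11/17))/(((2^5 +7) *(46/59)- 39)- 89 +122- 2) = -1003/19830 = -0.05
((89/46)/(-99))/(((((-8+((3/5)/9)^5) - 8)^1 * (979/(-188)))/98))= -777262500/33813447217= -0.02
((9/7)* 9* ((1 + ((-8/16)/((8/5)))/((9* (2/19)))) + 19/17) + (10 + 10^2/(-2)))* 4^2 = -73543/238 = -309.00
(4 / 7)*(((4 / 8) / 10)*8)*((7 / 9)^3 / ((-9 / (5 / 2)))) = -196 / 6561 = -0.03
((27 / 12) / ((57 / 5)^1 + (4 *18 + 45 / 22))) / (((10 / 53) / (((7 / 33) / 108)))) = 371 / 1353456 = 0.00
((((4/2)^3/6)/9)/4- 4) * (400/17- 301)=504719/459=1099.61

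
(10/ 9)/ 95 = 0.01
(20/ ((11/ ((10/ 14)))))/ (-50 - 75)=-4/ 385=-0.01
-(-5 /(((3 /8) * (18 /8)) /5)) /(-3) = -800 /81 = -9.88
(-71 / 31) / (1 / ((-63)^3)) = 17753337 / 31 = 572688.29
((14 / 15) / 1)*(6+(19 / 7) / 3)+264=2434 / 9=270.44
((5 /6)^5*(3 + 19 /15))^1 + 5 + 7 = 9998 /729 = 13.71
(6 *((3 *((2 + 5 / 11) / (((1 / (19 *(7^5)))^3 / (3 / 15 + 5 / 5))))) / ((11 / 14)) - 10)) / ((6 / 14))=3101871079931963383772 / 605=5127059636251179146.73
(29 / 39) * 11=319 / 39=8.18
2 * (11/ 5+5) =72/ 5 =14.40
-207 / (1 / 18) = -3726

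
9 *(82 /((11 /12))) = 8856 /11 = 805.09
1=1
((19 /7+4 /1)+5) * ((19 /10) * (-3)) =-2337 /35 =-66.77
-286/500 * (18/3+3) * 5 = -1287/50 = -25.74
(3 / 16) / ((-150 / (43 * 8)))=-43 / 100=-0.43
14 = 14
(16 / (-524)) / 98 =-2 / 6419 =-0.00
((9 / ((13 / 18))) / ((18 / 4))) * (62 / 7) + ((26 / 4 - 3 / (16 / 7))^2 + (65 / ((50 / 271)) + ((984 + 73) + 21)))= 172592799 / 116480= 1481.74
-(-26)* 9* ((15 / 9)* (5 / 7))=1950 / 7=278.57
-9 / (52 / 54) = -243 / 26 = -9.35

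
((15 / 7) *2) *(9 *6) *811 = 1313820 / 7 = 187688.57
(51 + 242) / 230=1.27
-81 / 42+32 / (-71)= -2.38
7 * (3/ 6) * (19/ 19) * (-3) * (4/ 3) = -14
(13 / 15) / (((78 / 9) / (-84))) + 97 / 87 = -3169 / 435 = -7.29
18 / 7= 2.57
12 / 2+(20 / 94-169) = -7651 / 47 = -162.79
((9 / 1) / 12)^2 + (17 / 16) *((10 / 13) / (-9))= 883 / 1872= 0.47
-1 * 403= -403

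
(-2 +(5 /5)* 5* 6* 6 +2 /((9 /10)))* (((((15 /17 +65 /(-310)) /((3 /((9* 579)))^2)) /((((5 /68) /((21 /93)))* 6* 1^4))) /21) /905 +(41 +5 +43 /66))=23580940797319 /1291511925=18258.40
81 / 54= 3 / 2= 1.50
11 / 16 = 0.69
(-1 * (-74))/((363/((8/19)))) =592/6897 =0.09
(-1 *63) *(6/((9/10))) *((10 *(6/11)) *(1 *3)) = -75600/11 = -6872.73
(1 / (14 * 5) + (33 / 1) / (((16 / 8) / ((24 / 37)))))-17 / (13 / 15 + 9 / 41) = -4268387 / 865060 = -4.93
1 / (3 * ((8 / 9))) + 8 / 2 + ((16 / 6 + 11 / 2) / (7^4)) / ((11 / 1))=4.38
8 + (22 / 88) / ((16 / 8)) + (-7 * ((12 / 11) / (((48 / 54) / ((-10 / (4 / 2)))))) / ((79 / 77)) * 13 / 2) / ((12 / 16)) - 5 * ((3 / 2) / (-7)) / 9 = 4925135 / 13272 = 371.09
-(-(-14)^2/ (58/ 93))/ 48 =1519/ 232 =6.55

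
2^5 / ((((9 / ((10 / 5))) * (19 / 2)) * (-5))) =-128 / 855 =-0.15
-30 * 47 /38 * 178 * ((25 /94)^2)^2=-33.04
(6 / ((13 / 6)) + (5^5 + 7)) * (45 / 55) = 366768 / 143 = 2564.81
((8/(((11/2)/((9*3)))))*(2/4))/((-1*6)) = -3.27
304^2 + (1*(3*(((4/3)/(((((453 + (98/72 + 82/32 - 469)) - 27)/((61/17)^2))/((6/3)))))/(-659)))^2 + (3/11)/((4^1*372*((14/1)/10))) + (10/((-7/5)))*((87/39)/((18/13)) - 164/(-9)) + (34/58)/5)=1760611248780950171289106017503/19080159621782017547176080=92274.45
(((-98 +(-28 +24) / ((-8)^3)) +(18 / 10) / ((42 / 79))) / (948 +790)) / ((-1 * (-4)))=-423837 / 31144960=-0.01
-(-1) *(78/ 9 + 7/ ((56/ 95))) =493/ 24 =20.54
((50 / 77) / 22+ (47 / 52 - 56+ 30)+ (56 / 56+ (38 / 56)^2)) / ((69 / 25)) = -242599125 / 28364336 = -8.55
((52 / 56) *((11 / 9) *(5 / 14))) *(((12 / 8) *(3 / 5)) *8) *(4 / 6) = 286 / 147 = 1.95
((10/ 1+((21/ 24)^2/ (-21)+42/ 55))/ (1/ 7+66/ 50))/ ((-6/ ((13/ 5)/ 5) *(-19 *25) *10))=10308389/ 77045760000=0.00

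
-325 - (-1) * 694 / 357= -115331 / 357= -323.06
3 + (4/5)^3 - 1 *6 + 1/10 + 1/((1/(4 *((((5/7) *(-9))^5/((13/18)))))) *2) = -1660883564127/54622750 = -30406.44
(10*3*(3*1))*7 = 630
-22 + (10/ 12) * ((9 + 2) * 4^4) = 6974/ 3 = 2324.67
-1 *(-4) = 4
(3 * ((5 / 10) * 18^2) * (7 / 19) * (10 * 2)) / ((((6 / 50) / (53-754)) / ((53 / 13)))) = -21065751000 / 247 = -85286441.30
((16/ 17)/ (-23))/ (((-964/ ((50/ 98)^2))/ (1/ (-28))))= -625/ 1583740417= -0.00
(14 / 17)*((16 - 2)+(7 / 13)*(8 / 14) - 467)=-82390 / 221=-372.81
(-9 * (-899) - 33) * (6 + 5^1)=88638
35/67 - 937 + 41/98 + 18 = -6027977/6566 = -918.06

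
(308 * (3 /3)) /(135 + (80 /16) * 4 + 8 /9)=2772 /1403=1.98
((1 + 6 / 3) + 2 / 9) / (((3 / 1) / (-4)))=-116 / 27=-4.30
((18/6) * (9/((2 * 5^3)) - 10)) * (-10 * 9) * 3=8070.84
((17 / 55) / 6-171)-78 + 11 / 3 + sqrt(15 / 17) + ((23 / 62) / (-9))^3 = -2343855140621 / 9555761160 + sqrt(255) / 17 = -244.34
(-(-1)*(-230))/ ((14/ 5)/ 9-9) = 450/ 17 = 26.47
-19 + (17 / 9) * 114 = 589 / 3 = 196.33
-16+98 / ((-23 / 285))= -28298 / 23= -1230.35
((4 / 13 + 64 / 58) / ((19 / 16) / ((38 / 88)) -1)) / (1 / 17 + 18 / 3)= 5168 / 38831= 0.13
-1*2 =-2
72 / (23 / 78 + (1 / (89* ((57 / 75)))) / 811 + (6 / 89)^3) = 61005862874736 / 250121005165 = 243.91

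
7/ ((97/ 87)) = 609/ 97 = 6.28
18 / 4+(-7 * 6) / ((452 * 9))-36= -10682 / 339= -31.51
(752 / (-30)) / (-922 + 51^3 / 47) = -17672 / 1339755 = -0.01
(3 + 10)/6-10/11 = 83/66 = 1.26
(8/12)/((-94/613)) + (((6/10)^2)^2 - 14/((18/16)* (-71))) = -75882952/18770625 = -4.04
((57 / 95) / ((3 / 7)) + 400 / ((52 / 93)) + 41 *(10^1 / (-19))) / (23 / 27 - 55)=-23181633 / 1805570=-12.84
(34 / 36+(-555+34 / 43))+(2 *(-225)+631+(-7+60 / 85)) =-378.56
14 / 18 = 7 / 9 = 0.78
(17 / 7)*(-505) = -8585 / 7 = -1226.43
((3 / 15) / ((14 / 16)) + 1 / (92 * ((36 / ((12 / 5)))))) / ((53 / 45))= 6645 / 34132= 0.19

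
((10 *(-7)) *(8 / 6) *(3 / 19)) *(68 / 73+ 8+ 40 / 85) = -3267040 / 23579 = -138.56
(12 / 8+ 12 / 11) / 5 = 57 / 110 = 0.52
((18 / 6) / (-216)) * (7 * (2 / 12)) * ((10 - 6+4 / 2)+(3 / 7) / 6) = -85 / 864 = -0.10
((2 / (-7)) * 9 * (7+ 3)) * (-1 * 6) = 1080 / 7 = 154.29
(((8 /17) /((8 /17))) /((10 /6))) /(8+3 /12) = 4 /55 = 0.07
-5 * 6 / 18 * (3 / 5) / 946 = -1 / 946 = -0.00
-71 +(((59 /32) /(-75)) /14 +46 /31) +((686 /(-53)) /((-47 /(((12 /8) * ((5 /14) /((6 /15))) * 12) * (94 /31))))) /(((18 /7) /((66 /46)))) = -78759621551 /1269710400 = -62.03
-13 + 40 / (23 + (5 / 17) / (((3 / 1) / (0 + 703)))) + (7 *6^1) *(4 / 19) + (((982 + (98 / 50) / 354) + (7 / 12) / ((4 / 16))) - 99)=21717709679 / 24633975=881.62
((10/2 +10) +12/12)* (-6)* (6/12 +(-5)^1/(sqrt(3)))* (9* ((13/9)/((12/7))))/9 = -364/9 +3640* sqrt(3)/27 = 193.06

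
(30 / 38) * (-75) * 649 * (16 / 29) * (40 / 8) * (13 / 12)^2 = -68550625 / 551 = -124411.30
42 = 42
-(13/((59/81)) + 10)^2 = -2699449/3481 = -775.48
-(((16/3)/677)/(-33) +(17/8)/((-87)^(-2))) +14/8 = -8623112029/536184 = -16082.37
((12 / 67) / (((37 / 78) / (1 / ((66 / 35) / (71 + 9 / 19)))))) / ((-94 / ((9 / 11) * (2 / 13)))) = -0.02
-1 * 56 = -56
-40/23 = -1.74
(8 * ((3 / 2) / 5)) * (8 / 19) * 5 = 96 / 19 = 5.05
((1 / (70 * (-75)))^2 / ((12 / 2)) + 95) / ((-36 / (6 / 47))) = -15710625001 / 46635750000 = -0.34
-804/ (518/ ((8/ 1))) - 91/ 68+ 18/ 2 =-83749/ 17612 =-4.76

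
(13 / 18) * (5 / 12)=65 / 216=0.30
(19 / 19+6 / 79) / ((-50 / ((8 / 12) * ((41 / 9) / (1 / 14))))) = -9758 / 10665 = -0.91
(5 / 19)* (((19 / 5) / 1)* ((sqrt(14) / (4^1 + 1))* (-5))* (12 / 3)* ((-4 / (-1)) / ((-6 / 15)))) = 40* sqrt(14) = 149.67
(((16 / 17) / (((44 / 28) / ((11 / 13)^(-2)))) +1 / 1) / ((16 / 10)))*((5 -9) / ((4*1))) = -207775 / 181016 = -1.15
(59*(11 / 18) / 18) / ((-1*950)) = -649 / 307800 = -0.00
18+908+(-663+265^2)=70488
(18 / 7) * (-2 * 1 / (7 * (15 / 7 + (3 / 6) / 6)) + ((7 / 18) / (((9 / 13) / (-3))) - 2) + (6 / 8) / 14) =-1063105 / 109956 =-9.67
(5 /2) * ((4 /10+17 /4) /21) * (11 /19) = 341 /1064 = 0.32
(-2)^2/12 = 1/3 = 0.33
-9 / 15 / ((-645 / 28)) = 28 / 1075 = 0.03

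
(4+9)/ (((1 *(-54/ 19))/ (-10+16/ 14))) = 40.51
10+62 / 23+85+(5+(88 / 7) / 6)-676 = -275894 / 483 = -571.21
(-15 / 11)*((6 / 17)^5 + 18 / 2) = -191797335 / 15618427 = -12.28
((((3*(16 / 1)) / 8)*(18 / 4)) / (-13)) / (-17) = 0.12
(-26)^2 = 676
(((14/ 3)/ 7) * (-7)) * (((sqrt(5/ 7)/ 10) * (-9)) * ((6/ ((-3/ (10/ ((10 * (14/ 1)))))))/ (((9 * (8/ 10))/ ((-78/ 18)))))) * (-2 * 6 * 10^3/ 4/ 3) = -305.19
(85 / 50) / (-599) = -17 / 5990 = -0.00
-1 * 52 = -52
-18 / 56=-0.32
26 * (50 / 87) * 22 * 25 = 715000 / 87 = 8218.39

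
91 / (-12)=-91 / 12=-7.58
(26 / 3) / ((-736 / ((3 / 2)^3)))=-117 / 2944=-0.04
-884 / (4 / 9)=-1989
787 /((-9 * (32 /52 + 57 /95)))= -51155 /711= -71.95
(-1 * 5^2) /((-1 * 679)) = 25 /679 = 0.04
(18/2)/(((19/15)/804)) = 108540/19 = 5712.63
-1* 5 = -5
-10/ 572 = -5/ 286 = -0.02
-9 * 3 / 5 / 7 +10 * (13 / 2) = 2248 / 35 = 64.23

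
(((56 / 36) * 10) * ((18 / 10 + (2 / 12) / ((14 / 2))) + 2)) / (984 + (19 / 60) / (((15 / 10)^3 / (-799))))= 12045 / 184079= 0.07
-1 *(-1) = 1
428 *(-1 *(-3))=1284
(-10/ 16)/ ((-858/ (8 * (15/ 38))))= 25/ 10868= 0.00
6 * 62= 372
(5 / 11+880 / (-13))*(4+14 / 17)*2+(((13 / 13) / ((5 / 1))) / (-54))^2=-114953091569 / 177219900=-648.65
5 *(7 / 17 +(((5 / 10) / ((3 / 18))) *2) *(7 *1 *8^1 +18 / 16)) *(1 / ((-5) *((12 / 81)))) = -630045 / 272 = -2316.34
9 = 9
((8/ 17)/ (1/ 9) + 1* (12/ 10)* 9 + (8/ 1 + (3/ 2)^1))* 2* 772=3220012/ 85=37882.49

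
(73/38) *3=219/38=5.76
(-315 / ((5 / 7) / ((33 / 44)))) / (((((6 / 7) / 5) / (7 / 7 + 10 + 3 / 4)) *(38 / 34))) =-12332565 / 608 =-20283.82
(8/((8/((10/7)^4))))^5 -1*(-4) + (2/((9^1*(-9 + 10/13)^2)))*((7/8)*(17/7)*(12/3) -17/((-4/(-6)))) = 10336529013284142874222418/8221874911572238195041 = 1257.20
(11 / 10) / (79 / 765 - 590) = -1683 / 902542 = -0.00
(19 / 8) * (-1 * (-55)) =1045 / 8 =130.62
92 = 92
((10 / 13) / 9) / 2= 5 / 117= 0.04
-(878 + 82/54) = -23747/27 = -879.52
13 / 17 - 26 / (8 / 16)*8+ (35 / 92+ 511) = 150371 / 1564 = 96.15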